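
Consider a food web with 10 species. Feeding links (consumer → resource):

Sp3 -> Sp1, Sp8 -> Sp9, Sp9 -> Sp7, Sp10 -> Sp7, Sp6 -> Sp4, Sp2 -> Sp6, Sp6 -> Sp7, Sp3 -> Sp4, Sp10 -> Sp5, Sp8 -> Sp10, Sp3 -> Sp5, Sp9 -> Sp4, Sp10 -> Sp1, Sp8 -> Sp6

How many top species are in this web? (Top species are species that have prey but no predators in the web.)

3

Top species (has prey, but nothing eats it): Sp3, Sp8, Sp2.
Count: 3.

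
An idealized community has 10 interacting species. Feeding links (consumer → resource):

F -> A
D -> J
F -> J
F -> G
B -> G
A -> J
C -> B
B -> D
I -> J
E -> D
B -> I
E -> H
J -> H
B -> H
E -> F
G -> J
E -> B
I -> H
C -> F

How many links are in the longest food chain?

4 links

One longest chain: H → J → D → B → C.
It has 5 species and 4 links.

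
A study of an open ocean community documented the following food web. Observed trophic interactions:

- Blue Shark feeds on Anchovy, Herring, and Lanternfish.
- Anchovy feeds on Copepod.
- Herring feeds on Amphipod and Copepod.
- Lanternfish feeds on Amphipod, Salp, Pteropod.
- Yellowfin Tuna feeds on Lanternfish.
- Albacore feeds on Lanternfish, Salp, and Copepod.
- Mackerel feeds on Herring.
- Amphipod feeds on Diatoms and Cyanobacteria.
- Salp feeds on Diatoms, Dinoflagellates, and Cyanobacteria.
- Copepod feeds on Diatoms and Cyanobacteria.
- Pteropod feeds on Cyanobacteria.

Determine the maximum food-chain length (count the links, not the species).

3 links

One longest chain: Cyanobacteria → Pteropod → Lanternfish → Yellowfin Tuna.
It has 4 species and 3 links.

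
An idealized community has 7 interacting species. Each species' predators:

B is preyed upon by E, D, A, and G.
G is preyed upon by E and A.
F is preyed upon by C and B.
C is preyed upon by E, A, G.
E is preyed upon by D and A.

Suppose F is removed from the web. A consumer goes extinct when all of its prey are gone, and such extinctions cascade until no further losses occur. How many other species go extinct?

Remove F.
Round 1: B (all prey gone), C (all prey gone) → extinct.
Round 2: G (all prey gone) → extinct.
Round 3: E (all prey gone) → extinct.
Round 4: D (all prey gone), A (all prey gone) → extinct.
No further losses. Total secondary extinctions: 6.

6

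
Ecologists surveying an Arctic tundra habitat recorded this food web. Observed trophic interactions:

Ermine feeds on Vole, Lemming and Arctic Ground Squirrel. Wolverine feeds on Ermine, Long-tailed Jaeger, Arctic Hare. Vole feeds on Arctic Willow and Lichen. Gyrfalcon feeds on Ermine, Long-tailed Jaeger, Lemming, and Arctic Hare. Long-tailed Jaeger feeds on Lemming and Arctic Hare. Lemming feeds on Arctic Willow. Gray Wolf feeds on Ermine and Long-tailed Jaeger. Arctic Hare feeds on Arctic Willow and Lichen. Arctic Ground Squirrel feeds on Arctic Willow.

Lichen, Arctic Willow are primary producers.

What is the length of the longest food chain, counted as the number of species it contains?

One longest chain: Arctic Willow → Lemming → Long-tailed Jaeger → Gray Wolf.
It has 4 species and 3 links.

4 species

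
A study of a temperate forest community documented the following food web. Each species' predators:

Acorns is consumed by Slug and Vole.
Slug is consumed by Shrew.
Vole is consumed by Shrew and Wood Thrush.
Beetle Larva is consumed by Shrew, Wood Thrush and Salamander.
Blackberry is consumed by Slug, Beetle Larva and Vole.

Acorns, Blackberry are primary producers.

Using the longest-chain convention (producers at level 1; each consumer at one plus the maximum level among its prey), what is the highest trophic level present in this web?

3

Producers (level 1): Acorns, Blackberry.
Acorns → Vole → Wood Thrush gives Wood Thrush level 3.
No species has a prey at level 3, so no species reaches level 4.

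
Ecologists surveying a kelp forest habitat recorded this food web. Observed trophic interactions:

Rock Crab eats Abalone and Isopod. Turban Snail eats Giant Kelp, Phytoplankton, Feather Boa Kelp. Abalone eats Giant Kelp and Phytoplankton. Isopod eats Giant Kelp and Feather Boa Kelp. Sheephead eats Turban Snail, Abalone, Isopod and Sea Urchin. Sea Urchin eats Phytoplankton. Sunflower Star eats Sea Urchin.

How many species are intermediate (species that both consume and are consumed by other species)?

Intermediate species (has both prey and predators): Isopod, Sea Urchin, Turban Snail, Abalone.
Count: 4.

4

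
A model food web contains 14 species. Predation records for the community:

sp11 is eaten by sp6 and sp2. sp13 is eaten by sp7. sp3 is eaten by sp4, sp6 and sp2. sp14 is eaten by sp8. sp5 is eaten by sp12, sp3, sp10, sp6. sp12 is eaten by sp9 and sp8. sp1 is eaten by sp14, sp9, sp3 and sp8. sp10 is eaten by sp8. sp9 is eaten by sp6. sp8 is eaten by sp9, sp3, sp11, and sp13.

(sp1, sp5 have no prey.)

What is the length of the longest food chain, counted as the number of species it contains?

5 species

One longest chain: sp5 → sp10 → sp8 → sp13 → sp7.
It has 5 species and 4 links.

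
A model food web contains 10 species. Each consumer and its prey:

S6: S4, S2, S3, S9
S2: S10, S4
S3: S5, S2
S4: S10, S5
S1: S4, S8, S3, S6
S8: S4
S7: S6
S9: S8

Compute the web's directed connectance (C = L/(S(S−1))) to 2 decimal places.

The web has S = 10 species and L = 17 feeding links.
C = L / (S(S−1)) = 17 / 90 = 0.1889 ≈ 0.19.

C = 0.19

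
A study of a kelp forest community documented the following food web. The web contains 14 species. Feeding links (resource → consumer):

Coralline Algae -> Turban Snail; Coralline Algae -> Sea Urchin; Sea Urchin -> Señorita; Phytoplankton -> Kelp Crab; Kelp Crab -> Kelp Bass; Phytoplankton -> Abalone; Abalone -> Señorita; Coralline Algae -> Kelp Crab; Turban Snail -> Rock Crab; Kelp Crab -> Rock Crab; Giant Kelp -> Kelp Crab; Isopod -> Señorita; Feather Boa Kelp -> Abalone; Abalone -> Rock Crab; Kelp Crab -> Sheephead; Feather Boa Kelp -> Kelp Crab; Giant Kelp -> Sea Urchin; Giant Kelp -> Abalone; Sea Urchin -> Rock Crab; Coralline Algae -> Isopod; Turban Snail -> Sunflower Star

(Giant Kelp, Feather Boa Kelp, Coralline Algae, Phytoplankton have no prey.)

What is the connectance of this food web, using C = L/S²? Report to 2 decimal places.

The web has S = 14 species and L = 21 feeding links.
C = L / S² = 21 / 196 = 0.1071 ≈ 0.11.

C = 0.11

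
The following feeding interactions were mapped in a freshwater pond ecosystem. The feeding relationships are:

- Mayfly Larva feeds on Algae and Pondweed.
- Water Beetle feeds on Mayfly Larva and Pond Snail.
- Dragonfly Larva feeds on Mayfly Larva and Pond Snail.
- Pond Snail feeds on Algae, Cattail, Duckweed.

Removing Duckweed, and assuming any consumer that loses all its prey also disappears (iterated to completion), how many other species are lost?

Remove Duckweed.
Every predator of it retains at least one other prey: Pond Snail still has Algae, Cattail.
No consumer loses all prey, so no secondary extinctions occur.

0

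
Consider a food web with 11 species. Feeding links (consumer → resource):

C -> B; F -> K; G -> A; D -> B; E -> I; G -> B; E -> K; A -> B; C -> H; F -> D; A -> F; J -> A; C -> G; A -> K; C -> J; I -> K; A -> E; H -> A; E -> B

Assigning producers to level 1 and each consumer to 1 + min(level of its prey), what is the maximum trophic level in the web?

Producers (level 1): K, B.
Following each consumer down to its lowest-level prey: K → A → J (levels 1 through 3).
All prey of J (A 2) are at level 2 or above, so J is at level 1 + 2 = 3.
Every consumer has at least one prey at level 2 or below, so none exceeds level 3.

3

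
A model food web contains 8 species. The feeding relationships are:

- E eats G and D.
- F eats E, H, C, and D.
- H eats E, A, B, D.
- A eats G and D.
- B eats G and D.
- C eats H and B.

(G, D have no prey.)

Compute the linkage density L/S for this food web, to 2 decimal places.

There are L = 16 links among S = 8 species.
L/S = 16/8 = 2.0000 ≈ 2.00.

L/S = 2.00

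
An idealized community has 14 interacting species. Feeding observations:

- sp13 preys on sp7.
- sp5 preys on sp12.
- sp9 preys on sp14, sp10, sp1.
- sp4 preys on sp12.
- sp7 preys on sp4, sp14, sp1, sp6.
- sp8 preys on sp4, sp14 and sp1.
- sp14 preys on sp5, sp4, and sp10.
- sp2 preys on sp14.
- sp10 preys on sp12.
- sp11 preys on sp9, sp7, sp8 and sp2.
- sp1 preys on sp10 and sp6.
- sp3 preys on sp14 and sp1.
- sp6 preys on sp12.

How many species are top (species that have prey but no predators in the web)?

3

Top species (has prey, but nothing eats it): sp3, sp11, sp13.
Count: 3.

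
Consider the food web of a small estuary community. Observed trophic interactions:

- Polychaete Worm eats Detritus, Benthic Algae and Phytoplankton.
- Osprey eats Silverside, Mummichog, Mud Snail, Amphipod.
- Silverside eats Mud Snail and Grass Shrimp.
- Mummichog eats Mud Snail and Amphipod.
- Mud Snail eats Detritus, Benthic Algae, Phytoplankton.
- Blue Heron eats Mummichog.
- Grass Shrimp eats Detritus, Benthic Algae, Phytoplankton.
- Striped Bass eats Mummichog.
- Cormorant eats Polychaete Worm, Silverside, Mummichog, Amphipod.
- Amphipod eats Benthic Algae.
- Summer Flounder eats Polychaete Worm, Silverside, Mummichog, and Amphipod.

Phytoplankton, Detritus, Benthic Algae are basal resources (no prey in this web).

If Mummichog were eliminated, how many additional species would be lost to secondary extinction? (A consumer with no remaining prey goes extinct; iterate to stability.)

Remove Mummichog.
Round 1: Blue Heron (all prey gone), Striped Bass (all prey gone) → extinct.
No further losses. Total secondary extinctions: 2.

2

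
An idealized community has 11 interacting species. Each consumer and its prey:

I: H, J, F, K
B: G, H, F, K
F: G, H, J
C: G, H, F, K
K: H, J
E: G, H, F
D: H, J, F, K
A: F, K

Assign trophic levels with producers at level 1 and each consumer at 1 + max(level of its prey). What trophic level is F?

G is a producer → level 1.
F eats G (level 1); other prey at levels: H 1, J 1 → level 2.

Trophic level 2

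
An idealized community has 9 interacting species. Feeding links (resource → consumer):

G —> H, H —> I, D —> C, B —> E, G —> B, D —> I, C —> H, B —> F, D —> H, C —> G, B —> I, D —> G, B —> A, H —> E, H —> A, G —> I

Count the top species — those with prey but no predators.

Top species (has prey, but nothing eats it): E, A, I, F.
Count: 4.

4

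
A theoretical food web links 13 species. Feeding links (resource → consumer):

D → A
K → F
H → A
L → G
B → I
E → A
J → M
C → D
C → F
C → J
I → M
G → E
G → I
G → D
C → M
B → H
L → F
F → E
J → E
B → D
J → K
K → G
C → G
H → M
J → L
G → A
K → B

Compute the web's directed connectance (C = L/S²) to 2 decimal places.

C = 0.16

The web has S = 13 species and L = 27 feeding links.
C = L / S² = 27 / 169 = 0.1598 ≈ 0.16.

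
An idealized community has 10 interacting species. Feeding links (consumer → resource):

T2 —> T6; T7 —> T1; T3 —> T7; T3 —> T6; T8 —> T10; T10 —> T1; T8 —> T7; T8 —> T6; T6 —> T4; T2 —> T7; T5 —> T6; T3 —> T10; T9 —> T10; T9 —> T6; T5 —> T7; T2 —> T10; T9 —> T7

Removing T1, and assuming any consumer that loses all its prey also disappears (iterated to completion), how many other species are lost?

2

Remove T1.
Round 1: T7 (all prey gone), T10 (all prey gone) → extinct.
No further losses. Total secondary extinctions: 2.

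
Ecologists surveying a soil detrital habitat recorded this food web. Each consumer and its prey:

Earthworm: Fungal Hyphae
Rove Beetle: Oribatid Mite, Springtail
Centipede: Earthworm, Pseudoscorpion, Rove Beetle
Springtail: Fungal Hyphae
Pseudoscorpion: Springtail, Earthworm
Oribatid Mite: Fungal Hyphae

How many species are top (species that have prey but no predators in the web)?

1

Top species (has prey, but nothing eats it): Centipede.
Count: 1.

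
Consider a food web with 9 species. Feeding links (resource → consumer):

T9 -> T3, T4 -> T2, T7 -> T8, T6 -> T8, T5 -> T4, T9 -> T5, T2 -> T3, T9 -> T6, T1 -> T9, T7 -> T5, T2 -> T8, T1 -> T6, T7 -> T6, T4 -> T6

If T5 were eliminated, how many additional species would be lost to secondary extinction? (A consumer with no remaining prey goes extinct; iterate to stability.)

2

Remove T5.
Round 1: T4 (all prey gone) → extinct.
Round 2: T2 (all prey gone) → extinct.
No further losses. Total secondary extinctions: 2.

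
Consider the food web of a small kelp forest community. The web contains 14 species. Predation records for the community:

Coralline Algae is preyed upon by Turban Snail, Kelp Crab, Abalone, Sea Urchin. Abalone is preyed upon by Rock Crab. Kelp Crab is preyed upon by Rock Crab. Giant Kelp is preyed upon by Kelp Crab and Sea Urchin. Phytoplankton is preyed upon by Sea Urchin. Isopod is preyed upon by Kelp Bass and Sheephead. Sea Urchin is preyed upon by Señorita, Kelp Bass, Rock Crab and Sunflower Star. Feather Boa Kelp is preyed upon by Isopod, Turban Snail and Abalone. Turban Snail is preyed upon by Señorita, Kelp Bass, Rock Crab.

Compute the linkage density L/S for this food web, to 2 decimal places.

There are L = 21 links among S = 14 species.
L/S = 21/14 = 1.5000 ≈ 1.50.

L/S = 1.50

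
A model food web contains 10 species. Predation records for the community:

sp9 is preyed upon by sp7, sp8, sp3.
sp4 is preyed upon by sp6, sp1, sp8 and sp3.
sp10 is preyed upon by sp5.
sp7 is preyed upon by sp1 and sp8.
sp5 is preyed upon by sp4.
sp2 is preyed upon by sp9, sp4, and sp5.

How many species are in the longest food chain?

4 species

One longest chain: sp10 → sp5 → sp4 → sp8.
It has 4 species and 3 links.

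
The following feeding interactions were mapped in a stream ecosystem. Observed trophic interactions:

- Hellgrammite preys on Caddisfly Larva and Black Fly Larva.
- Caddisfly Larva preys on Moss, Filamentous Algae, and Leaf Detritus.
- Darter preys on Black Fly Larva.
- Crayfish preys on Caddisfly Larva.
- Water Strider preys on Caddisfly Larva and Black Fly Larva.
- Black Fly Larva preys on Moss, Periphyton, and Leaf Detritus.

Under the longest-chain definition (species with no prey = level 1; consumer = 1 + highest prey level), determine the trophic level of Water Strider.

Trophic level 3

Leaf Detritus has no prey (basal) → level 1.
Caddisfly Larva eats Leaf Detritus (level 1); other prey at levels: Filamentous Algae 1, Moss 1 → level 2.
Water Strider eats Caddisfly Larva (level 2); other prey at levels: Black Fly Larva 2 → level 3.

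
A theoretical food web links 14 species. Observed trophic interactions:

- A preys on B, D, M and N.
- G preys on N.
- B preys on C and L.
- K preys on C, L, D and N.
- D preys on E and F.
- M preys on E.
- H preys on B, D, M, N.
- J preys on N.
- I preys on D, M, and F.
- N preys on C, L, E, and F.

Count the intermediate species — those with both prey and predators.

Intermediate species (has both prey and predators): M, N, D, B.
Count: 4.

4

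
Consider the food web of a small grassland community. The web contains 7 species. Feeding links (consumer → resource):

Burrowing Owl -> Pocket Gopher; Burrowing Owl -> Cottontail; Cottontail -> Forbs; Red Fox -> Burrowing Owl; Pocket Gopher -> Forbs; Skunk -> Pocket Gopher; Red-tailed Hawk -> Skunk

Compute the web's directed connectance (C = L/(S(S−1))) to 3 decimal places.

C = 0.167

The web has S = 7 species and L = 7 feeding links.
C = L / (S(S−1)) = 7 / 42 = 0.1667 ≈ 0.167.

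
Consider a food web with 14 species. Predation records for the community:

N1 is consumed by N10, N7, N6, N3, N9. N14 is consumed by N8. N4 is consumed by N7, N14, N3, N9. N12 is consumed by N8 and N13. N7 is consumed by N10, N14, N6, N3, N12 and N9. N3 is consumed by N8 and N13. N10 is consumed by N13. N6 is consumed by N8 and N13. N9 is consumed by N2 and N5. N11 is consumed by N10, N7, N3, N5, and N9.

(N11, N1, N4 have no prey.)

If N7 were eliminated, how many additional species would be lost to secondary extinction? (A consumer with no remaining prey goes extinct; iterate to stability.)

1

Remove N7.
Round 1: N12 (all prey gone) → extinct.
No further losses. Total secondary extinctions: 1.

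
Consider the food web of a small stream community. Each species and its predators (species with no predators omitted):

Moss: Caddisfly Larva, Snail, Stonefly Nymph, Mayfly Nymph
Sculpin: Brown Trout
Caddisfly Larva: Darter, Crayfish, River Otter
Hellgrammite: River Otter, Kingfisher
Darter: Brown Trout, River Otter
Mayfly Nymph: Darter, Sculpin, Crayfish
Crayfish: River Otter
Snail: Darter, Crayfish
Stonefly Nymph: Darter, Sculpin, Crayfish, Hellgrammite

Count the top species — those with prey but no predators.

3

Top species (has prey, but nothing eats it): Brown Trout, River Otter, Kingfisher.
Count: 3.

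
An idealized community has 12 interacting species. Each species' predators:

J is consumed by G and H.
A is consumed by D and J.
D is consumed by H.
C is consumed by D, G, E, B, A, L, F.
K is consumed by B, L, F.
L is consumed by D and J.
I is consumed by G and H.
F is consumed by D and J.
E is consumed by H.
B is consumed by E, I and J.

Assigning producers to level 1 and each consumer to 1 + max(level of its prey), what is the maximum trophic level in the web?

4

Producers (level 1): K, C.
K → B → J → G gives G level 4.
No species has a prey at level 4, so no species reaches level 5.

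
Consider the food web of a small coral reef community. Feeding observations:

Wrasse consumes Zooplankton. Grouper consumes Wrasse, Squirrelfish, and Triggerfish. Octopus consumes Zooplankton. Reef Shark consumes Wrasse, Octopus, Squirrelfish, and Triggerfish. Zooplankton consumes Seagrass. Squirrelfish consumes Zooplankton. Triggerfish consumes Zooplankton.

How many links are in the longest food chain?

3 links

One longest chain: Seagrass → Zooplankton → Squirrelfish → Grouper.
It has 4 species and 3 links.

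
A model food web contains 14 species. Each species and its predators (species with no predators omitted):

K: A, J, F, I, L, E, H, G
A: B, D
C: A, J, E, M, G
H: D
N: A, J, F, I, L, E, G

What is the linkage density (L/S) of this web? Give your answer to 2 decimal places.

L/S = 1.64

There are L = 23 links among S = 14 species.
L/S = 23/14 = 1.6429 ≈ 1.64.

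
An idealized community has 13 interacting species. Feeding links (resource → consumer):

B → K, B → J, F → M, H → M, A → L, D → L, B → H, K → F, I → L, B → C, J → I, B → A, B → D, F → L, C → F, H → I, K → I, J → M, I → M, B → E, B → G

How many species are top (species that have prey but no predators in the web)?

4

Top species (has prey, but nothing eats it): G, E, L, M.
Count: 4.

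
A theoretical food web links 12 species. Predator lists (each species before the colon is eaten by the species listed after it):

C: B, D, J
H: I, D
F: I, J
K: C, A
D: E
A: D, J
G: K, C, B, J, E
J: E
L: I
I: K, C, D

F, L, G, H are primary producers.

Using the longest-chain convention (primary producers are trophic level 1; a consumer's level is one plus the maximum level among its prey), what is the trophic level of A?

F is a producer → level 1.
I eats F (level 1); other prey at levels: L 1, H 1 → level 2.
K eats I (level 2); other prey at levels: G 1 → level 3.
A eats K → level 4.

Trophic level 4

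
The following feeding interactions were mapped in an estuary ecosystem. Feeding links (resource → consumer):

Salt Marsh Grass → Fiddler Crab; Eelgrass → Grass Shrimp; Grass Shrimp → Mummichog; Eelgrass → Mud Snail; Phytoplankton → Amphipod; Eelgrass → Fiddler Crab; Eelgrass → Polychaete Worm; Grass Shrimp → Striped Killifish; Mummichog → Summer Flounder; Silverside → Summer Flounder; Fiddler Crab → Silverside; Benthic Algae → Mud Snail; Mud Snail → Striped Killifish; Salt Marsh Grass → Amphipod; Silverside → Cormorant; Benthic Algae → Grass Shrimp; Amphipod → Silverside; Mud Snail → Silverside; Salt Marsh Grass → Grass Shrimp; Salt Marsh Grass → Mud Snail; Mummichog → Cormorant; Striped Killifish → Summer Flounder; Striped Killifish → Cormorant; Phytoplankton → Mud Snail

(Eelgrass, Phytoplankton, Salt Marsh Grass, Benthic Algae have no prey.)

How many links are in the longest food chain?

One longest chain: Eelgrass → Grass Shrimp → Mummichog → Cormorant.
It has 4 species and 3 links.

3 links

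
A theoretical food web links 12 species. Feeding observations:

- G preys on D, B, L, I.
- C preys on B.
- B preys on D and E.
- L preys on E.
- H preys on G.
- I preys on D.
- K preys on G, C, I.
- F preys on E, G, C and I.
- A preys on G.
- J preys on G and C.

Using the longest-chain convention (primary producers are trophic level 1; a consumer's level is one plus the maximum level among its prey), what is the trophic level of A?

D is a producer → level 1.
B eats D (level 1); other prey at levels: E 1 → level 2.
G eats B (level 2); other prey at levels: D 1, I 2, L 2 → level 3.
A eats G → level 4.

Trophic level 4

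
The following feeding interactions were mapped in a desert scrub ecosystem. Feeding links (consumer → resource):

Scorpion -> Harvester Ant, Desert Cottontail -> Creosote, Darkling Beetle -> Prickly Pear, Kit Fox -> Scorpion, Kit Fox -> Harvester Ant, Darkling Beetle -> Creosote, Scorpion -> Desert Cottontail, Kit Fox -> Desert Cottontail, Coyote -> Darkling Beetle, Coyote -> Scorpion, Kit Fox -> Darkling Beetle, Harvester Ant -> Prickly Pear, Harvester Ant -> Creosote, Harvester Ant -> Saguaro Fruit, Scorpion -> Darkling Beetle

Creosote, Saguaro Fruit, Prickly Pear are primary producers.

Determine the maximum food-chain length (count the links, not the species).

One longest chain: Creosote → Desert Cottontail → Scorpion → Kit Fox.
It has 4 species and 3 links.

3 links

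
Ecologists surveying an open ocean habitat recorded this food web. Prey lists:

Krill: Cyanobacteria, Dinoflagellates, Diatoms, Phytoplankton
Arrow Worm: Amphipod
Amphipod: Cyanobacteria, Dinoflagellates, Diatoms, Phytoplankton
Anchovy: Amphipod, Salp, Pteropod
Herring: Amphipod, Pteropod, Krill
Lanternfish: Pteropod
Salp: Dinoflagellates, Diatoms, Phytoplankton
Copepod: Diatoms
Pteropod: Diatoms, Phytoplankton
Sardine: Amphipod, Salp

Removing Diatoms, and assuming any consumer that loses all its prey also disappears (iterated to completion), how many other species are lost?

1

Remove Diatoms.
Round 1: Copepod (all prey gone) → extinct.
No further losses. Total secondary extinctions: 1.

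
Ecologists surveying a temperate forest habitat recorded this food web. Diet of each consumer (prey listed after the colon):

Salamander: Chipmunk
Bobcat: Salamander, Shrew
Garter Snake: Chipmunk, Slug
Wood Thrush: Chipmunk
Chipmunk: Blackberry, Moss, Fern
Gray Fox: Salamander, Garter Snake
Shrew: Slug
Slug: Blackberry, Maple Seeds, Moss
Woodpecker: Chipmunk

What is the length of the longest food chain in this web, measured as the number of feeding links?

3 links

One longest chain: Blackberry → Chipmunk → Garter Snake → Gray Fox.
It has 4 species and 3 links.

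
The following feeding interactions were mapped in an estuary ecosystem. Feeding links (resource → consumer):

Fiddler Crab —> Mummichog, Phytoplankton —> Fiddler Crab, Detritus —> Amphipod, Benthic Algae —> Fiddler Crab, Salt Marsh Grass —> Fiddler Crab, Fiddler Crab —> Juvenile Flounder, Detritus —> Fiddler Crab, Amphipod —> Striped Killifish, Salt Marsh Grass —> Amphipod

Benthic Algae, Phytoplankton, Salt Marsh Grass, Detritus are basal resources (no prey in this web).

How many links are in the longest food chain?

2 links

One longest chain: Benthic Algae → Fiddler Crab → Mummichog.
It has 3 species and 2 links.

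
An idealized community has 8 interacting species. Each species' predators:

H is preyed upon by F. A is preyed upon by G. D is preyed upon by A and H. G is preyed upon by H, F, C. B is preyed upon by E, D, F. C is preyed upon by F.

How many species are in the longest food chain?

6 species

One longest chain: B → D → A → G → C → F.
It has 6 species and 5 links.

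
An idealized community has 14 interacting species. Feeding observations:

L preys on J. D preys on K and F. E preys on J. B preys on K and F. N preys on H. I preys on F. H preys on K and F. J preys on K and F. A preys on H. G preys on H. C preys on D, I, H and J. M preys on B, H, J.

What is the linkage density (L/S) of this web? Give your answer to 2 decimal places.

L/S = 1.50

There are L = 21 links among S = 14 species.
L/S = 21/14 = 1.5000 ≈ 1.50.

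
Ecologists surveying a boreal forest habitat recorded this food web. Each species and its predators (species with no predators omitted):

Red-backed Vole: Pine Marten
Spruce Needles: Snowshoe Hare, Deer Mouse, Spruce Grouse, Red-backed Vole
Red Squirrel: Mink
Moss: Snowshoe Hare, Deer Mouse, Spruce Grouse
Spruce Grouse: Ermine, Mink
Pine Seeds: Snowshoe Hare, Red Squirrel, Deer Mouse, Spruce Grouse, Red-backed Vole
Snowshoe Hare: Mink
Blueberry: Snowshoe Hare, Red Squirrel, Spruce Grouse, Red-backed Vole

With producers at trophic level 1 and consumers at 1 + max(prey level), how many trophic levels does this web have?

Producers (level 1): Blueberry, Pine Seeds, Spruce Needles, Moss.
Blueberry → Spruce Grouse → Ermine gives Ermine level 3.
No species has a prey at level 3, so no species reaches level 4.

3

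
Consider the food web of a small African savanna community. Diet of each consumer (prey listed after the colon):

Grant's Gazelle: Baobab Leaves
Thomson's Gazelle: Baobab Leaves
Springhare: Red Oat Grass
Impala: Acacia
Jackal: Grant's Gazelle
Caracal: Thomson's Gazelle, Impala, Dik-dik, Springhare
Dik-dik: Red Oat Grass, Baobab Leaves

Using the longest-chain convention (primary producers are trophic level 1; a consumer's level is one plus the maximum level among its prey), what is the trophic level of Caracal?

Baobab Leaves is a producer → level 1.
Thomson's Gazelle eats Baobab Leaves → level 2.
Caracal eats Thomson's Gazelle (level 2); other prey at levels: Impala 2, Dik-dik 2, Springhare 2 → level 3.

Trophic level 3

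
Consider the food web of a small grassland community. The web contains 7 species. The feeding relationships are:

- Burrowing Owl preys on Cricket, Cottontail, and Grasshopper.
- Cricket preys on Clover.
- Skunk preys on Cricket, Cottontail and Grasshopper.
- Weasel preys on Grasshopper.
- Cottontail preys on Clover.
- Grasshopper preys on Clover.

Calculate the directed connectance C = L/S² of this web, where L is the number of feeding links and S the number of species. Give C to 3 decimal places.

C = 0.204

The web has S = 7 species and L = 10 feeding links.
C = L / S² = 10 / 49 = 0.2041 ≈ 0.204.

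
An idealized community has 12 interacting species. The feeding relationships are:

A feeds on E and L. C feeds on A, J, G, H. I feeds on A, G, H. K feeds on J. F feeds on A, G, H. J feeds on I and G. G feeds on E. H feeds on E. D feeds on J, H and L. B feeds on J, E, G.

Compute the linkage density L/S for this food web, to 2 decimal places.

There are L = 23 links among S = 12 species.
L/S = 23/12 = 1.9167 ≈ 1.92.

L/S = 1.92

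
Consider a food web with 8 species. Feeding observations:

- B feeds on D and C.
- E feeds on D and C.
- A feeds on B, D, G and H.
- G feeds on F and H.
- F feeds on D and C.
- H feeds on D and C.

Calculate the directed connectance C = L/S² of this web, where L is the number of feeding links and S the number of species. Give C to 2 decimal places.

The web has S = 8 species and L = 14 feeding links.
C = L / S² = 14 / 64 = 0.2188 ≈ 0.22.

C = 0.22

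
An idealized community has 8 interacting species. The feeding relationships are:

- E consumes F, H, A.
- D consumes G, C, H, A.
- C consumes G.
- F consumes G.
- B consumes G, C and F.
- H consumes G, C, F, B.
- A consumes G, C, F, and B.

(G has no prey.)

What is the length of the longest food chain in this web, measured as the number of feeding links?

One longest chain: G → C → B → A → D.
It has 5 species and 4 links.

4 links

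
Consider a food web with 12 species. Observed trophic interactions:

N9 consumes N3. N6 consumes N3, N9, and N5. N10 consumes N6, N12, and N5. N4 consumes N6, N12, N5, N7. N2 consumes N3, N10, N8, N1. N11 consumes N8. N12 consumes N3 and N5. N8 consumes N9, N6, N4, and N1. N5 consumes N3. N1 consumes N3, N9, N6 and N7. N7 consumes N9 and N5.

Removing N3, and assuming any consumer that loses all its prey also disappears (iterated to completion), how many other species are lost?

11

Remove N3.
Round 1: N5 (all prey gone), N9 (all prey gone) → extinct.
Round 2: N6 (all prey gone), N7 (all prey gone), N12 (all prey gone) → extinct.
Round 3: N1 (all prey gone), N10 (all prey gone), N4 (all prey gone) → extinct.
Round 4: N8 (all prey gone) → extinct.
Round 5: N11 (all prey gone), N2 (all prey gone) → extinct.
No further losses. Total secondary extinctions: 11.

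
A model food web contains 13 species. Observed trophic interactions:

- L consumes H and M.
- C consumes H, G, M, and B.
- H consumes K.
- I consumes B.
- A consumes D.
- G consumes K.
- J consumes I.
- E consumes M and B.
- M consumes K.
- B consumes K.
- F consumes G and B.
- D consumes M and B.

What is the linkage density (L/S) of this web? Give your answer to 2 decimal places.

There are L = 19 links among S = 13 species.
L/S = 19/13 = 1.4615 ≈ 1.46.

L/S = 1.46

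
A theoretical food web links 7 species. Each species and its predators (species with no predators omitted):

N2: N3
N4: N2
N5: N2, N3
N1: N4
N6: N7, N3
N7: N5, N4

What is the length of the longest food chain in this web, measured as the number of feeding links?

4 links

One longest chain: N6 → N7 → N5 → N2 → N3.
It has 5 species and 4 links.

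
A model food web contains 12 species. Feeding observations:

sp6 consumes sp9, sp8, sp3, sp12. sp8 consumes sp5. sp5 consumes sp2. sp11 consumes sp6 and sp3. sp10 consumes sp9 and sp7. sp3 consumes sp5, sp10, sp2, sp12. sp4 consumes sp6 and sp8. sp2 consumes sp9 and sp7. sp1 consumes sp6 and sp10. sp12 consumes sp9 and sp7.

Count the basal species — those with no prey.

Basal species (no prey listed): sp7, sp9.
Count: 2.

2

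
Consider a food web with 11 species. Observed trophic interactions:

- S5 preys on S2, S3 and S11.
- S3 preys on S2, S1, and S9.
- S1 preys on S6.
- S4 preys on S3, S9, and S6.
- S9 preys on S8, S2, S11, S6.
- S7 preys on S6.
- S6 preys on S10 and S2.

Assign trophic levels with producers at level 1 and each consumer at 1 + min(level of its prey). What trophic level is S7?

S2 is a producer → level 1.
S6 eats S2 → level 2.
S7 eats S6 → level 3.
No prey of S7 is below level 2, so 3 is the minimum.

Trophic level 3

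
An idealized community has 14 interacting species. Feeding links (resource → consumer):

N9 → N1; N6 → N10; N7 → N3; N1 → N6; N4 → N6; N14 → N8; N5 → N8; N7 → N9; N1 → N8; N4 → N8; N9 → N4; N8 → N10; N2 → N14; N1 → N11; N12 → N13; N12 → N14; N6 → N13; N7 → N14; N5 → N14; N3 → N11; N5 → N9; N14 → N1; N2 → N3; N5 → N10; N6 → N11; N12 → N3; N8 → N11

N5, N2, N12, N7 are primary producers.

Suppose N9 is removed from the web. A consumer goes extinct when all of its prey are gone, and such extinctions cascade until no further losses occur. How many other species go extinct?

Remove N9.
Round 1: N4 (all prey gone) → extinct.
No further losses. Total secondary extinctions: 1.

1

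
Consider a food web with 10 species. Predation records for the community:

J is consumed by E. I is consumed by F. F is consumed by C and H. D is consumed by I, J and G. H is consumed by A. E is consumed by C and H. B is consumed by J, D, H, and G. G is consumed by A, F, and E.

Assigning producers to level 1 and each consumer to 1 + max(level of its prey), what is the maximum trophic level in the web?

Producers (level 1): B.
B → D → G → E → H → A gives A level 6.
No species has a prey at level 6, so no species reaches level 7.

6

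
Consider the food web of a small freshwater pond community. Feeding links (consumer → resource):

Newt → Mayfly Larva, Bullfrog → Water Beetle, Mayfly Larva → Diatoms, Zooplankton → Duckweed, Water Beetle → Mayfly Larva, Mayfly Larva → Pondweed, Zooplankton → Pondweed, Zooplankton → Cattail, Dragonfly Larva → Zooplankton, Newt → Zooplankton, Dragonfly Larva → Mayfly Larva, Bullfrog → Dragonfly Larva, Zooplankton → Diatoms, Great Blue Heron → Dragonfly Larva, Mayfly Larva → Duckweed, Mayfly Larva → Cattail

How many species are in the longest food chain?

4 species

One longest chain: Duckweed → Mayfly Larva → Dragonfly Larva → Bullfrog.
It has 4 species and 3 links.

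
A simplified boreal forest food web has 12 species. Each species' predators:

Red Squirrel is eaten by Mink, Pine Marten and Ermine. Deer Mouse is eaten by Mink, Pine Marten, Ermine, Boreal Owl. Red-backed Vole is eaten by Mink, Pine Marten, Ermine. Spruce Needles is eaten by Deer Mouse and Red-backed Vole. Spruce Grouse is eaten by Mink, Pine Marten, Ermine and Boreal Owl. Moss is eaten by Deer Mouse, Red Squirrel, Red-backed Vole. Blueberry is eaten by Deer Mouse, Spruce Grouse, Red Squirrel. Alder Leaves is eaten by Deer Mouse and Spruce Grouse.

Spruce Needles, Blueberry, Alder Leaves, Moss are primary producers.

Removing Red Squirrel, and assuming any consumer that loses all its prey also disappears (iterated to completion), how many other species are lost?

0

Remove Red Squirrel.
Every predator of it retains at least one other prey: Pine Marten still has Deer Mouse, Spruce Grouse, Red-backed Vole; Mink still has Deer Mouse, Spruce Grouse, Red-backed Vole; Ermine still has Deer Mouse, Spruce Grouse, Red-backed Vole.
No consumer loses all prey, so no secondary extinctions occur.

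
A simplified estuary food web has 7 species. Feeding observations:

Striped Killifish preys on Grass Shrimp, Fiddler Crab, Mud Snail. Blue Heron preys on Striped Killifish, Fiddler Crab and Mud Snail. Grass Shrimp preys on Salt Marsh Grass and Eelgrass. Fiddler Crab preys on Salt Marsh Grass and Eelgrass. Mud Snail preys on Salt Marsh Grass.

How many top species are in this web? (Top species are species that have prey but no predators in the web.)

1

Top species (has prey, but nothing eats it): Blue Heron.
Count: 1.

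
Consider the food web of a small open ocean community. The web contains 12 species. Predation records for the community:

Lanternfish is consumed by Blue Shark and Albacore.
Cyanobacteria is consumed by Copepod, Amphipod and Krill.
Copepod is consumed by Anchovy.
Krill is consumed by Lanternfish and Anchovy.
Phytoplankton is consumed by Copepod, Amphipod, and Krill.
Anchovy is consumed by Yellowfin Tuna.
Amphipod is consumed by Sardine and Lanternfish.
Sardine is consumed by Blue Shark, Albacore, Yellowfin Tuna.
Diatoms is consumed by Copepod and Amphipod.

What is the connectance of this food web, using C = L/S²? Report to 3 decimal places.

C = 0.132

The web has S = 12 species and L = 19 feeding links.
C = L / S² = 19 / 144 = 0.1319 ≈ 0.132.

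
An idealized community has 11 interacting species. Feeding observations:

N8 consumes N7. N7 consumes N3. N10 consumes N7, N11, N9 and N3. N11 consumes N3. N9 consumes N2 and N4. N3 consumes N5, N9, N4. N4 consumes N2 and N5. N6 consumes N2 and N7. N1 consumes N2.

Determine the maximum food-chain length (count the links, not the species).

5 links

One longest chain: N2 → N4 → N9 → N3 → N7 → N8.
It has 6 species and 5 links.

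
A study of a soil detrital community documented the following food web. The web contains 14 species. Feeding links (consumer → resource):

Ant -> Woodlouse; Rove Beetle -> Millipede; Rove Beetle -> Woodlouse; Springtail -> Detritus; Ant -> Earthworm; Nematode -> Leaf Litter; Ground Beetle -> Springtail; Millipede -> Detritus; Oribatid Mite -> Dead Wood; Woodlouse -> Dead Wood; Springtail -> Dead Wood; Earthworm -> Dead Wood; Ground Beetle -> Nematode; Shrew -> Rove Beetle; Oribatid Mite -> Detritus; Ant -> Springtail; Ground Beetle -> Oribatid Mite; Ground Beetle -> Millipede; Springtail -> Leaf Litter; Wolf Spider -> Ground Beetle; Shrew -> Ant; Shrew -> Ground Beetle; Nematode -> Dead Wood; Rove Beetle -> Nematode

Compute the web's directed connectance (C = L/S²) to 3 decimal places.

C = 0.122

The web has S = 14 species and L = 24 feeding links.
C = L / S² = 24 / 196 = 0.1224 ≈ 0.122.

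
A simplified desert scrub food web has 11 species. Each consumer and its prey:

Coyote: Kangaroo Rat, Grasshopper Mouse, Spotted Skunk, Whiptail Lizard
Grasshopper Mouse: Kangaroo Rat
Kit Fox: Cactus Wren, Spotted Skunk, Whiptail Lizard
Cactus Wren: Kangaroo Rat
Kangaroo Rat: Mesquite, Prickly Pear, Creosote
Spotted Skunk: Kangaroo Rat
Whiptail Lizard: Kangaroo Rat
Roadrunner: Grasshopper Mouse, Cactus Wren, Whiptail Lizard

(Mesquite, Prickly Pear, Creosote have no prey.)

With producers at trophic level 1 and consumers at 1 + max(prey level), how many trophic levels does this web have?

4

Producers (level 1): Mesquite, Prickly Pear, Creosote.
Mesquite → Kangaroo Rat → Grasshopper Mouse → Roadrunner gives Roadrunner level 4.
No species has a prey at level 4, so no species reaches level 5.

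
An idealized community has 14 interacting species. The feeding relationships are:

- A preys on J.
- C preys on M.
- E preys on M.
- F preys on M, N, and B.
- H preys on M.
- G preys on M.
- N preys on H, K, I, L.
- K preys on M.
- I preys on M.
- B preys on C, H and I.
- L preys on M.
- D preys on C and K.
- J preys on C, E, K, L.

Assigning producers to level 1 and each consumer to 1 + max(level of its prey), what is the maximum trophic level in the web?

4

Producers (level 1): M.
M → E → J → A gives A level 4.
No species has a prey at level 4, so no species reaches level 5.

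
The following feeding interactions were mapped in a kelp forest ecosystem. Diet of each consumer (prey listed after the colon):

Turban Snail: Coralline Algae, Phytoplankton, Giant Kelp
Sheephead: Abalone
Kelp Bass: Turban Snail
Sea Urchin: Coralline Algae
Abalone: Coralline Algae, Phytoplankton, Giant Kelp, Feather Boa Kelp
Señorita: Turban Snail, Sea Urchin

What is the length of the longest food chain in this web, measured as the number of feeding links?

2 links

One longest chain: Coralline Algae → Turban Snail → Señorita.
It has 3 species and 2 links.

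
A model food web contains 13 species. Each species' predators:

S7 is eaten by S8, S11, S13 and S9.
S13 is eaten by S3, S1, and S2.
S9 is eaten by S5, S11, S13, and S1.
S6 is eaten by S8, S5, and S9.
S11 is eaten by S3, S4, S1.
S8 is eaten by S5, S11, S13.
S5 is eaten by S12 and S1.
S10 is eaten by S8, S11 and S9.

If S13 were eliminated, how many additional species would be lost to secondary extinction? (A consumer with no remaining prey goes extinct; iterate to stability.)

Remove S13.
Round 1: S2 (all prey gone) → extinct.
No further losses. Total secondary extinctions: 1.

1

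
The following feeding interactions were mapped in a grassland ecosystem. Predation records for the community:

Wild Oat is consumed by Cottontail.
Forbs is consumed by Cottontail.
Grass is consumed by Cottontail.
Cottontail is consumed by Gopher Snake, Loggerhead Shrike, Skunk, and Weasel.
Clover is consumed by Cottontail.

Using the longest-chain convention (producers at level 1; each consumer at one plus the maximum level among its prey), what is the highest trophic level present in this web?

3

Producers (level 1): Forbs, Wild Oat, Grass, Clover.
Forbs → Cottontail → Weasel gives Weasel level 3.
No species has a prey at level 3, so no species reaches level 4.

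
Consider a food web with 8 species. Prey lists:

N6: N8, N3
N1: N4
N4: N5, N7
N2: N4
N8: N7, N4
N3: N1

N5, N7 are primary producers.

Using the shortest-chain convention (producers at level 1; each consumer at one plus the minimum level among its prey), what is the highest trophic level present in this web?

4

Producers (level 1): N5, N7.
Following each consumer down to its lowest-level prey: N5 → N4 → N1 → N3 (levels 1 through 4).
All prey of N3 (N1 3) are at level 3 or above, so N3 is at level 1 + 3 = 4.
Every consumer has at least one prey at level 3 or below, so none exceeds level 4.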